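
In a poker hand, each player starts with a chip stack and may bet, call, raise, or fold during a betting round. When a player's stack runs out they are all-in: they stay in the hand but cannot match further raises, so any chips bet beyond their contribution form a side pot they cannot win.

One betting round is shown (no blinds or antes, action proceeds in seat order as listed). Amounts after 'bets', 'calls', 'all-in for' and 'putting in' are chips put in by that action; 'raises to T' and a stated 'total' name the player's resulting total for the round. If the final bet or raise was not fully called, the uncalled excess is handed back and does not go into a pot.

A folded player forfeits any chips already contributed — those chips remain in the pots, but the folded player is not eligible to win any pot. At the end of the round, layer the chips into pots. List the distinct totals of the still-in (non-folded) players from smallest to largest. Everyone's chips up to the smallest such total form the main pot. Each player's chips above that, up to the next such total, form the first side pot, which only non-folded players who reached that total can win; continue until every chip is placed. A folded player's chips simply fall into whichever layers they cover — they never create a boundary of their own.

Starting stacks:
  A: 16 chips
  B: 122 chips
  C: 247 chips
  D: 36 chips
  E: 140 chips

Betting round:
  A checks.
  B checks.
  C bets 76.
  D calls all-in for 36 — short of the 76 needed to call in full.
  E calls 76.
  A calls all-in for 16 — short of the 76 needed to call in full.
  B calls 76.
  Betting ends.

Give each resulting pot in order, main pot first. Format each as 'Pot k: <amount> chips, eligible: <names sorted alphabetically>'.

Pot 1: 80 chips, eligible: A, B, C, D, E
Pot 2: 80 chips, eligible: B, C, D, E
Pot 3: 120 chips, eligible: B, C, E

Derivation:
Contributions: A=16, B=76, C=76, D=36, E=76
Pot levels (distinct totals of non-folded players): 16, 36, 76
Layer 1-16: 16 each from A, B, C, D, E = 16*5 = 80 chips; eligible A, B, C, D, E
Layer 17-36: 20 each from B, C, D, E = 20*4 = 80 chips; eligible B, C, D, E
Layer 37-76: 40 each from B, C, E = 40*3 = 120 chips; eligible B, C, E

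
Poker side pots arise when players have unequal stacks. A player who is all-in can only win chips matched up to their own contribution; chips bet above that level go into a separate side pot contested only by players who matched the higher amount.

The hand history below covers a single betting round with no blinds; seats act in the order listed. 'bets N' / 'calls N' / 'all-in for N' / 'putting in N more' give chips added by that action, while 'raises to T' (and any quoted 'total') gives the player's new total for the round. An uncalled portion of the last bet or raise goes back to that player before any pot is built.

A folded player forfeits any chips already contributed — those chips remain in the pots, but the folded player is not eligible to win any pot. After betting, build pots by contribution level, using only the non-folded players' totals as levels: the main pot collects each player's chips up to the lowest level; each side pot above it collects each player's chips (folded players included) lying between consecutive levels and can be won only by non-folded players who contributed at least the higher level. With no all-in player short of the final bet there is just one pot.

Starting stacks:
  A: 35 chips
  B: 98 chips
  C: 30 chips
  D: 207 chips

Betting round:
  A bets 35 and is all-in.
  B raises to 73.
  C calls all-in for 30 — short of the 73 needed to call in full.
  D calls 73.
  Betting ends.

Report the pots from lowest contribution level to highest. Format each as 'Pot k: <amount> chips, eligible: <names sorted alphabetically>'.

Pot 1: 120 chips, eligible: A, B, C, D
Pot 2: 15 chips, eligible: A, B, D
Pot 3: 76 chips, eligible: B, D

Derivation:
Contributions: A=35, B=73, C=30, D=73
Pot levels (distinct totals of non-folded players): 30, 35, 73
Layer 1-30: 30 each from A, B, C, D = 30*4 = 120 chips; eligible A, B, C, D
Layer 31-35: 5 each from A, B, D = 5*3 = 15 chips; eligible A, B, D
Layer 36-73: 38 each from B, D = 38*2 = 76 chips; eligible B, D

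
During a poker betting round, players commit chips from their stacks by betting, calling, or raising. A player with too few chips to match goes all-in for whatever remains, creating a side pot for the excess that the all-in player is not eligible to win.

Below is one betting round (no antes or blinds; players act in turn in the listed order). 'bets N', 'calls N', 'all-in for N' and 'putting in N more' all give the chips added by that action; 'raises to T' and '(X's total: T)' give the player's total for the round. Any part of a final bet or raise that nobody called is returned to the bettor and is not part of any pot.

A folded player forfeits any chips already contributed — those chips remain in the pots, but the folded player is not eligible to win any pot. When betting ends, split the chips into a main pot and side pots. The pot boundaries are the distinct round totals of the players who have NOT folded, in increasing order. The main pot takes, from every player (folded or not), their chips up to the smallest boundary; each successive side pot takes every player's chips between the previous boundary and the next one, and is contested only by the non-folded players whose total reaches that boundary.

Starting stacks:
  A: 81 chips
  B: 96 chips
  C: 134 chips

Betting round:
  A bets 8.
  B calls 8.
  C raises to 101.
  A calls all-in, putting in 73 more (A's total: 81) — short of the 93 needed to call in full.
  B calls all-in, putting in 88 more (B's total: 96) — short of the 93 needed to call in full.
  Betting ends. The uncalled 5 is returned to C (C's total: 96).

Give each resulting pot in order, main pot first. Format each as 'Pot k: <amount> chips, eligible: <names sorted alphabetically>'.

Contributions (after 5 returned to C): A=81, B=96, C=96
Pot levels (distinct totals of non-folded players): 81, 96
Layer 1-81: 81 each from A, B, C = 81*3 = 243 chips; eligible A, B, C
Layer 82-96: 15 each from B, C = 15*2 = 30 chips; eligible B, C

Pot 1: 243 chips, eligible: A, B, C
Pot 2: 30 chips, eligible: B, C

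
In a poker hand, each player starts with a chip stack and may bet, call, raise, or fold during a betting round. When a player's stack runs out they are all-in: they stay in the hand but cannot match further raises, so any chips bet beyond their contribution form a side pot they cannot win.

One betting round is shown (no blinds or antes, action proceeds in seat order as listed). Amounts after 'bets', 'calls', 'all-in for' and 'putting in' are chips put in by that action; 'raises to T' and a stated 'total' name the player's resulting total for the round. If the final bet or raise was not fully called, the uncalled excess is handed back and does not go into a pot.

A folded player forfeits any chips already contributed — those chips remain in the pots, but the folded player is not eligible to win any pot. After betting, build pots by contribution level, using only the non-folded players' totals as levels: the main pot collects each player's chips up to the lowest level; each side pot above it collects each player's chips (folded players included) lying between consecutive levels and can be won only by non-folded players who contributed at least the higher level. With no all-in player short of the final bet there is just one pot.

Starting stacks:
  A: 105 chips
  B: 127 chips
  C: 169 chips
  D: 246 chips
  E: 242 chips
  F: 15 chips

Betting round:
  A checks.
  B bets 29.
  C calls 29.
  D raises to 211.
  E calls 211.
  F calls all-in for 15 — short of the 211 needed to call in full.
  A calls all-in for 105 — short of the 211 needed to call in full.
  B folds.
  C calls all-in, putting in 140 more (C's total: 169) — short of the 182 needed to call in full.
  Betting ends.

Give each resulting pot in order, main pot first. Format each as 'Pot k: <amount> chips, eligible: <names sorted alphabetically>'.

Contributions: A=105, B=29, C=169, D=211, E=211, F=15
Folded: B
Pot levels (distinct totals of non-folded players): 15, 105, 169, 211
Layer 1-15: 15 each from A, B, C, D, E, F = 15*6 = 90 chips; eligible A, C, D, E, F
Layer 16-105: A 90 + B 14 + C 90 + D 90 + E 90 = 374 chips; eligible A, C, D, E
Layer 106-169: 64 each from C, D, E = 64*3 = 192 chips; eligible C, D, E
Layer 170-211: 42 each from D, E = 42*2 = 84 chips; eligible D, E

Pot 1: 90 chips, eligible: A, C, D, E, F
Pot 2: 374 chips, eligible: A, C, D, E
Pot 3: 192 chips, eligible: C, D, E
Pot 4: 84 chips, eligible: D, E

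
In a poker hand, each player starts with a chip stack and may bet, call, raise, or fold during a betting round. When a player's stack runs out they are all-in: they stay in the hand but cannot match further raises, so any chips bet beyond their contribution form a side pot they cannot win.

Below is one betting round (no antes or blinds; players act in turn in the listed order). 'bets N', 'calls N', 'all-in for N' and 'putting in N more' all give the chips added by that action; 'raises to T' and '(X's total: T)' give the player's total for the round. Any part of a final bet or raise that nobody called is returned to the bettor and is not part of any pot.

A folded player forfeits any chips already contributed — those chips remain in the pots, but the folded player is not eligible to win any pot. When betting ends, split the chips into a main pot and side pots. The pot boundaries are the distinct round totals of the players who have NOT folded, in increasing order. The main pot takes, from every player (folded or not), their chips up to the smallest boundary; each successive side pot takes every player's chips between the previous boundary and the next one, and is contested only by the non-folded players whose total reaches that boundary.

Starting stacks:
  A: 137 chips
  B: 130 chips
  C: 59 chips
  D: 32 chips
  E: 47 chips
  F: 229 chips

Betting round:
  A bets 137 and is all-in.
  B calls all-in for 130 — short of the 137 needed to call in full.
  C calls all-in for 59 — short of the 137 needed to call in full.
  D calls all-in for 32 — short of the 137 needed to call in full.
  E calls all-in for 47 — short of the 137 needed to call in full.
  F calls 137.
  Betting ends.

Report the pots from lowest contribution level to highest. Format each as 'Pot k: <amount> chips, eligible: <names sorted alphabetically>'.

Pot 1: 192 chips, eligible: A, B, C, D, E, F
Pot 2: 75 chips, eligible: A, B, C, E, F
Pot 3: 48 chips, eligible: A, B, C, F
Pot 4: 213 chips, eligible: A, B, F
Pot 5: 14 chips, eligible: A, F

Derivation:
Contributions: A=137, B=130, C=59, D=32, E=47, F=137
Pot levels (distinct totals of non-folded players): 32, 47, 59, 130, 137
Layer 1-32: 32 each from A, B, C, D, E, F = 32*6 = 192 chips; eligible A, B, C, D, E, F
Layer 33-47: 15 each from A, B, C, E, F = 15*5 = 75 chips; eligible A, B, C, E, F
Layer 48-59: 12 each from A, B, C, F = 12*4 = 48 chips; eligible A, B, C, F
Layer 60-130: 71 each from A, B, F = 71*3 = 213 chips; eligible A, B, F
Layer 131-137: 7 each from A, F = 7*2 = 14 chips; eligible A, F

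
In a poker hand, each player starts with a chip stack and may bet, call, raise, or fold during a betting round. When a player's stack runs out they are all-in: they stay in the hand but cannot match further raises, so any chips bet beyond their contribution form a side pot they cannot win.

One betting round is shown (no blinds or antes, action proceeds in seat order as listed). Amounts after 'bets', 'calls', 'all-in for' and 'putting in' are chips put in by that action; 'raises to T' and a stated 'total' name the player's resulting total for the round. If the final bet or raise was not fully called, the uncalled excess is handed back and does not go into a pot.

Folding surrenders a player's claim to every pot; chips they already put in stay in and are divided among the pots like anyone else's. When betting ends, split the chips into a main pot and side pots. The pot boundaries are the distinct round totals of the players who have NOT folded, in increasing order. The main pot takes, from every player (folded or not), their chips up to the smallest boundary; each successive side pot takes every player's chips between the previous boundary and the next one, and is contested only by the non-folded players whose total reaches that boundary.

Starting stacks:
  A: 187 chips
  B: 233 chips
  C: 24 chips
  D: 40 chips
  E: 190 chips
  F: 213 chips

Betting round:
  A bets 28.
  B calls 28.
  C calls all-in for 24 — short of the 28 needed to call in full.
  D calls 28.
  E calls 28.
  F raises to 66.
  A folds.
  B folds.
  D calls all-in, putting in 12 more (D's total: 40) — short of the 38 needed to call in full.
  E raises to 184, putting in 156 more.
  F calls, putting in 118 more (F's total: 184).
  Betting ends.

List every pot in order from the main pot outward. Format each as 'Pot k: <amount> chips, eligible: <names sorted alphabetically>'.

Contributions: A=28, B=28, C=24, D=40, E=184, F=184
Folded: A, B
Pot levels (distinct totals of non-folded players): 24, 40, 184
Layer 1-24: 24 each from A, B, C, D, E, F = 24*6 = 144 chips; eligible C, D, E, F
Layer 25-40: A 4 + B 4 + D 16 + E 16 + F 16 = 56 chips; eligible D, E, F
Layer 41-184: 144 each from E, F = 144*2 = 288 chips; eligible E, F

Pot 1: 144 chips, eligible: C, D, E, F
Pot 2: 56 chips, eligible: D, E, F
Pot 3: 288 chips, eligible: E, F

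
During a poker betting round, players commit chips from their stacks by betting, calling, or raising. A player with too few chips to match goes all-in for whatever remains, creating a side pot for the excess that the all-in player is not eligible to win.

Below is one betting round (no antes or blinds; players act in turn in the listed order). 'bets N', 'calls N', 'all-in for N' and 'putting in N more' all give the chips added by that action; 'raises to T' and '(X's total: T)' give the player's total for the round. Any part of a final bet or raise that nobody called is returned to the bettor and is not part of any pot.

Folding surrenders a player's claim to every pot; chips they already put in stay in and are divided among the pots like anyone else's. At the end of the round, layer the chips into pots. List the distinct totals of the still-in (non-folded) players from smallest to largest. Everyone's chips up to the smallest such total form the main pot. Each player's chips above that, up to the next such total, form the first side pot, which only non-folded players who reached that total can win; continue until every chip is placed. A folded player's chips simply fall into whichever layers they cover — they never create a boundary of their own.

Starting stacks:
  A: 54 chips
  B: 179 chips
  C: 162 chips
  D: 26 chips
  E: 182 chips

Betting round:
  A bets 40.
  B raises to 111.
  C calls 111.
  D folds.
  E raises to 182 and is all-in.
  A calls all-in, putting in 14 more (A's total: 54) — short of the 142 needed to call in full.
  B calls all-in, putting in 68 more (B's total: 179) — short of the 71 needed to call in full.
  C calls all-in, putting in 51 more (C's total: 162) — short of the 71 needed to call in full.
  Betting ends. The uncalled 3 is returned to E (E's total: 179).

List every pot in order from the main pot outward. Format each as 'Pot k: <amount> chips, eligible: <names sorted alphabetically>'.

Pot 1: 216 chips, eligible: A, B, C, E
Pot 2: 324 chips, eligible: B, C, E
Pot 3: 34 chips, eligible: B, E

Derivation:
Contributions (after 3 returned to E): A=54, B=179, C=162, E=179
Folded: D
Pot levels (distinct totals of non-folded players): 54, 162, 179
Layer 1-54: 54 each from A, B, C, E = 54*4 = 216 chips; eligible A, B, C, E
Layer 55-162: 108 each from B, C, E = 108*3 = 324 chips; eligible B, C, E
Layer 163-179: 17 each from B, E = 17*2 = 34 chips; eligible B, E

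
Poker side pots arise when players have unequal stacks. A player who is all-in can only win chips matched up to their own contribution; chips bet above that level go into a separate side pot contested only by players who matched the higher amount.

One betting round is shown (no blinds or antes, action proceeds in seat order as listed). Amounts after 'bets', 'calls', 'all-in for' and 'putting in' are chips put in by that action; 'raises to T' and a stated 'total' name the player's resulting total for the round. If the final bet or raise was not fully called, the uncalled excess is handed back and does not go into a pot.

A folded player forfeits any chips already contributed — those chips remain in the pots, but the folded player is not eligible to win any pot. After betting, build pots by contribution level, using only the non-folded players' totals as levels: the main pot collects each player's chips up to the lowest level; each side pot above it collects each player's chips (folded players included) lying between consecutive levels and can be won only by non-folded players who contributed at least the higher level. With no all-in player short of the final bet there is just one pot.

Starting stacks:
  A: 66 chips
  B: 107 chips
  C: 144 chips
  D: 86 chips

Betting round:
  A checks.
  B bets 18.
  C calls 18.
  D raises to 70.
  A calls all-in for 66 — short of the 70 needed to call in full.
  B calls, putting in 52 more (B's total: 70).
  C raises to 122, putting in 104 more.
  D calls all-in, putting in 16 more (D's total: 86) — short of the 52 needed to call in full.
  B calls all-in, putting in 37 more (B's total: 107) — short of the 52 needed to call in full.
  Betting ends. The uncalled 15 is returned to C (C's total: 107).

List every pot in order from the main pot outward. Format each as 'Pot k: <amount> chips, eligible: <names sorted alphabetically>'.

Pot 1: 264 chips, eligible: A, B, C, D
Pot 2: 60 chips, eligible: B, C, D
Pot 3: 42 chips, eligible: B, C

Derivation:
Contributions (after 15 returned to C): A=66, B=107, C=107, D=86
Pot levels (distinct totals of non-folded players): 66, 86, 107
Layer 1-66: 66 each from A, B, C, D = 66*4 = 264 chips; eligible A, B, C, D
Layer 67-86: 20 each from B, C, D = 20*3 = 60 chips; eligible B, C, D
Layer 87-107: 21 each from B, C = 21*2 = 42 chips; eligible B, C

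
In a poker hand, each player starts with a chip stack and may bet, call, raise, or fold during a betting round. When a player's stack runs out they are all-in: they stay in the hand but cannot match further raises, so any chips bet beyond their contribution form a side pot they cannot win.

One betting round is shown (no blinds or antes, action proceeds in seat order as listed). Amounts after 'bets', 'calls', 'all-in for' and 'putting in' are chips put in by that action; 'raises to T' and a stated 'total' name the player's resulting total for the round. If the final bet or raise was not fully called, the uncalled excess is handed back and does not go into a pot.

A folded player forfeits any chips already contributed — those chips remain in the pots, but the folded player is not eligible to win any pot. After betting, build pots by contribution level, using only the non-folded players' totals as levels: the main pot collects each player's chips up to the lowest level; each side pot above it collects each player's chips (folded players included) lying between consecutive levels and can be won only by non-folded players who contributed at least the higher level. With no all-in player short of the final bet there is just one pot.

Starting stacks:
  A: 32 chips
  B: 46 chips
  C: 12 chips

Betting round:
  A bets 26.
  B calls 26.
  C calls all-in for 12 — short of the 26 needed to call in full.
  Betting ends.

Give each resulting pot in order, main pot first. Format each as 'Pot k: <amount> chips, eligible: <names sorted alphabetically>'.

Pot 1: 36 chips, eligible: A, B, C
Pot 2: 28 chips, eligible: A, B

Derivation:
Contributions: A=26, B=26, C=12
Pot levels (distinct totals of non-folded players): 12, 26
Layer 1-12: 12 each from A, B, C = 12*3 = 36 chips; eligible A, B, C
Layer 13-26: 14 each from A, B = 14*2 = 28 chips; eligible A, B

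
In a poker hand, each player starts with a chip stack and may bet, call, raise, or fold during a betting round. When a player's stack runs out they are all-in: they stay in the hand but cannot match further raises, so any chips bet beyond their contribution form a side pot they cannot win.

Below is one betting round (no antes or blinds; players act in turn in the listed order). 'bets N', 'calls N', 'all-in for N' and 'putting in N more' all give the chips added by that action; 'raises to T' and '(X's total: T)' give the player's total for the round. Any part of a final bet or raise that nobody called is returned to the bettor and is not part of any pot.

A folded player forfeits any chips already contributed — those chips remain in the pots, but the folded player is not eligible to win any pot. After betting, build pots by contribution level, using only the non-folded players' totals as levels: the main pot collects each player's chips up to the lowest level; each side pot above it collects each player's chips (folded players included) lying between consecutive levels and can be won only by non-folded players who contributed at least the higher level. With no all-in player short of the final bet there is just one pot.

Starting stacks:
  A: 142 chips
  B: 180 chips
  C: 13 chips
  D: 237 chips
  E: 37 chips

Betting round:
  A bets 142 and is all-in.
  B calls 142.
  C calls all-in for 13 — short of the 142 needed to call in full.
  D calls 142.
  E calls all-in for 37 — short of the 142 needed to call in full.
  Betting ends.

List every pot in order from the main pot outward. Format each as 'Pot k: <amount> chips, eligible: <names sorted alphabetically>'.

Contributions: A=142, B=142, C=13, D=142, E=37
Pot levels (distinct totals of non-folded players): 13, 37, 142
Layer 1-13: 13 each from A, B, C, D, E = 13*5 = 65 chips; eligible A, B, C, D, E
Layer 14-37: 24 each from A, B, D, E = 24*4 = 96 chips; eligible A, B, D, E
Layer 38-142: 105 each from A, B, D = 105*3 = 315 chips; eligible A, B, D

Pot 1: 65 chips, eligible: A, B, C, D, E
Pot 2: 96 chips, eligible: A, B, D, E
Pot 3: 315 chips, eligible: A, B, D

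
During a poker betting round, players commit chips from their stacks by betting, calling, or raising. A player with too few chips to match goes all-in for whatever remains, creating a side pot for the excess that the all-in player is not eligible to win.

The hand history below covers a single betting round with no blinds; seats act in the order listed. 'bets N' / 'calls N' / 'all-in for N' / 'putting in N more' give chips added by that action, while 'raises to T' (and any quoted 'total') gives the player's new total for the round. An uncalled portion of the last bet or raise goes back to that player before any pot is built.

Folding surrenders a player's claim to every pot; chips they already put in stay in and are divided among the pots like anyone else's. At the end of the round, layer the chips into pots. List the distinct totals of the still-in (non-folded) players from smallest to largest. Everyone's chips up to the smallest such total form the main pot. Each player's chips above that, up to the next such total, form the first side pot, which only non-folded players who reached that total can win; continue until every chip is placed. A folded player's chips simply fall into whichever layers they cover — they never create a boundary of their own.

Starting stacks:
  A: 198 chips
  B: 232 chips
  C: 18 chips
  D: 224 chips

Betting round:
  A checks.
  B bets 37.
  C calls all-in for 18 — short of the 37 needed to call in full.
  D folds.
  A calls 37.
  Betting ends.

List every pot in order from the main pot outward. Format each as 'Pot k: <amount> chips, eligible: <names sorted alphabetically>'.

Pot 1: 54 chips, eligible: A, B, C
Pot 2: 38 chips, eligible: A, B

Derivation:
Contributions: A=37, B=37, C=18
Folded: D
Pot levels (distinct totals of non-folded players): 18, 37
Layer 1-18: 18 each from A, B, C = 18*3 = 54 chips; eligible A, B, C
Layer 19-37: 19 each from A, B = 19*2 = 38 chips; eligible A, B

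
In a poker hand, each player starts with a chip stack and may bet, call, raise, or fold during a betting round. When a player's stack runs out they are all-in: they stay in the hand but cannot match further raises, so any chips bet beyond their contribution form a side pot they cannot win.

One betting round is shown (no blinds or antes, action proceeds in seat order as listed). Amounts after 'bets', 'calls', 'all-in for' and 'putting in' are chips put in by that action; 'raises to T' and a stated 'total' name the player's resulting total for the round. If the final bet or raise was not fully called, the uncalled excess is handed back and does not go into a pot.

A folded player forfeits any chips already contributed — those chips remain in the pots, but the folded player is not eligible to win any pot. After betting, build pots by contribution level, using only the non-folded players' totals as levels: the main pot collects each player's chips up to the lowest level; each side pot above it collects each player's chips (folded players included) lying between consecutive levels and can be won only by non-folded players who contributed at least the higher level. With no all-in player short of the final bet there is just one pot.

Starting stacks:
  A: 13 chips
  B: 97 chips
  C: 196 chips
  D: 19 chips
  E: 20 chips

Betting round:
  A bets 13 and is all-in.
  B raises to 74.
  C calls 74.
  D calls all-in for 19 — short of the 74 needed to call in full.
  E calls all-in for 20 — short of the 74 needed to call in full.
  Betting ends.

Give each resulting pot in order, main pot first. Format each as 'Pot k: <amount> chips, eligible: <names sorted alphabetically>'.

Pot 1: 65 chips, eligible: A, B, C, D, E
Pot 2: 24 chips, eligible: B, C, D, E
Pot 3: 3 chips, eligible: B, C, E
Pot 4: 108 chips, eligible: B, C

Derivation:
Contributions: A=13, B=74, C=74, D=19, E=20
Pot levels (distinct totals of non-folded players): 13, 19, 20, 74
Layer 1-13: 13 each from A, B, C, D, E = 13*5 = 65 chips; eligible A, B, C, D, E
Layer 14-19: 6 each from B, C, D, E = 6*4 = 24 chips; eligible B, C, D, E
Layer 20-20: 1 each from B, C, E = 1*3 = 3 chips; eligible B, C, E
Layer 21-74: 54 each from B, C = 54*2 = 108 chips; eligible B, C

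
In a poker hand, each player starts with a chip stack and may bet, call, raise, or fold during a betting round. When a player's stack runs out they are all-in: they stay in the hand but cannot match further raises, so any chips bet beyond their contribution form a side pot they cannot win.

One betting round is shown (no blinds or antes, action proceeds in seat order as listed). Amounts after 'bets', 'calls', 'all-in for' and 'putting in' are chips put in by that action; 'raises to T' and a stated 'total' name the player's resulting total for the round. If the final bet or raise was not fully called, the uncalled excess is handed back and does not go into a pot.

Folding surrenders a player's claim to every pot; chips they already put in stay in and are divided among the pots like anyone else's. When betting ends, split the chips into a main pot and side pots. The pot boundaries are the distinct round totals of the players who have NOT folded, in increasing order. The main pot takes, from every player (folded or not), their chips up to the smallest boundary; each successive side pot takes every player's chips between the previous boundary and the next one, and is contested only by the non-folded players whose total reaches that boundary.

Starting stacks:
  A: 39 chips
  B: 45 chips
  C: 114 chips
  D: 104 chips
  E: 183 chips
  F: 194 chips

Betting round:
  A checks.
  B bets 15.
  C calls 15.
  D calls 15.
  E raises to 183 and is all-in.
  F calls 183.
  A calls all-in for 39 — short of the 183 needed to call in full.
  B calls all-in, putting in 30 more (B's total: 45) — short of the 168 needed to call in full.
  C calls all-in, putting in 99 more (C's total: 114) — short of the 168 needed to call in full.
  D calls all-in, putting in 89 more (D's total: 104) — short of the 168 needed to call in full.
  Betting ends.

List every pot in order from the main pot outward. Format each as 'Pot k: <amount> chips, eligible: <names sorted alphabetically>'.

Pot 1: 234 chips, eligible: A, B, C, D, E, F
Pot 2: 30 chips, eligible: B, C, D, E, F
Pot 3: 236 chips, eligible: C, D, E, F
Pot 4: 30 chips, eligible: C, E, F
Pot 5: 138 chips, eligible: E, F

Derivation:
Contributions: A=39, B=45, C=114, D=104, E=183, F=183
Pot levels (distinct totals of non-folded players): 39, 45, 104, 114, 183
Layer 1-39: 39 each from A, B, C, D, E, F = 39*6 = 234 chips; eligible A, B, C, D, E, F
Layer 40-45: 6 each from B, C, D, E, F = 6*5 = 30 chips; eligible B, C, D, E, F
Layer 46-104: 59 each from C, D, E, F = 59*4 = 236 chips; eligible C, D, E, F
Layer 105-114: 10 each from C, E, F = 10*3 = 30 chips; eligible C, E, F
Layer 115-183: 69 each from E, F = 69*2 = 138 chips; eligible E, F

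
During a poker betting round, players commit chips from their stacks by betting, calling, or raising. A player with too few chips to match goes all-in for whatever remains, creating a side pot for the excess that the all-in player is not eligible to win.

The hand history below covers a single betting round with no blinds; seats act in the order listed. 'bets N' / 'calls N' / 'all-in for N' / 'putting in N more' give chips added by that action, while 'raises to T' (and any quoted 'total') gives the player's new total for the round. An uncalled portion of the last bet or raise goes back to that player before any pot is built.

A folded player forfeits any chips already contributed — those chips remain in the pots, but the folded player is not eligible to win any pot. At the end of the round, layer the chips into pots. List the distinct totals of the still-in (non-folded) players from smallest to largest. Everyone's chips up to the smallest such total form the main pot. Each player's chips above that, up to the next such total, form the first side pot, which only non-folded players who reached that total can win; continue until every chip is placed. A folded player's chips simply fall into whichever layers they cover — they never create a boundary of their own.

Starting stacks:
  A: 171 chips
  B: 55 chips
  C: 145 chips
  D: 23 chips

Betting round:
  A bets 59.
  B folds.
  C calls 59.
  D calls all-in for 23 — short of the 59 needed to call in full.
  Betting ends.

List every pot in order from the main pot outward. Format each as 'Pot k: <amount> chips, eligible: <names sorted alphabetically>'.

Contributions: A=59, C=59, D=23
Folded: B
Pot levels (distinct totals of non-folded players): 23, 59
Layer 1-23: 23 each from A, C, D = 23*3 = 69 chips; eligible A, C, D
Layer 24-59: 36 each from A, C = 36*2 = 72 chips; eligible A, C

Pot 1: 69 chips, eligible: A, C, D
Pot 2: 72 chips, eligible: A, C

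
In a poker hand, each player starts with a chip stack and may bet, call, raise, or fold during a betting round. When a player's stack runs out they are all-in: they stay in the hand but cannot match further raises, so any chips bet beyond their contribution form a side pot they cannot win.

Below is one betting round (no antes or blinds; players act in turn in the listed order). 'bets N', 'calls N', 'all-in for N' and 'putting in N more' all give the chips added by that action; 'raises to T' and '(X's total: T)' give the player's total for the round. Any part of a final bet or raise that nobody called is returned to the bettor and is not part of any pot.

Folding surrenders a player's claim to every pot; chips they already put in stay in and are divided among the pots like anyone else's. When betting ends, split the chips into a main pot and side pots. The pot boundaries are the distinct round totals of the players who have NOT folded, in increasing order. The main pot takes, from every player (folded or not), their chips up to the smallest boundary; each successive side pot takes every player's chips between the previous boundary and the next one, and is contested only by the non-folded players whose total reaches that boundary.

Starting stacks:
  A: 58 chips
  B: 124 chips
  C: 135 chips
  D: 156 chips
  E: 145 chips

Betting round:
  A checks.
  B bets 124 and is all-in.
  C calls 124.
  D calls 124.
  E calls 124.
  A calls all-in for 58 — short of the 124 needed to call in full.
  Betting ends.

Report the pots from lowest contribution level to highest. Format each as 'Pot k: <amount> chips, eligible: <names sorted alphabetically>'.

Contributions: A=58, B=124, C=124, D=124, E=124
Pot levels (distinct totals of non-folded players): 58, 124
Layer 1-58: 58 each from A, B, C, D, E = 58*5 = 290 chips; eligible A, B, C, D, E
Layer 59-124: 66 each from B, C, D, E = 66*4 = 264 chips; eligible B, C, D, E

Pot 1: 290 chips, eligible: A, B, C, D, E
Pot 2: 264 chips, eligible: B, C, D, E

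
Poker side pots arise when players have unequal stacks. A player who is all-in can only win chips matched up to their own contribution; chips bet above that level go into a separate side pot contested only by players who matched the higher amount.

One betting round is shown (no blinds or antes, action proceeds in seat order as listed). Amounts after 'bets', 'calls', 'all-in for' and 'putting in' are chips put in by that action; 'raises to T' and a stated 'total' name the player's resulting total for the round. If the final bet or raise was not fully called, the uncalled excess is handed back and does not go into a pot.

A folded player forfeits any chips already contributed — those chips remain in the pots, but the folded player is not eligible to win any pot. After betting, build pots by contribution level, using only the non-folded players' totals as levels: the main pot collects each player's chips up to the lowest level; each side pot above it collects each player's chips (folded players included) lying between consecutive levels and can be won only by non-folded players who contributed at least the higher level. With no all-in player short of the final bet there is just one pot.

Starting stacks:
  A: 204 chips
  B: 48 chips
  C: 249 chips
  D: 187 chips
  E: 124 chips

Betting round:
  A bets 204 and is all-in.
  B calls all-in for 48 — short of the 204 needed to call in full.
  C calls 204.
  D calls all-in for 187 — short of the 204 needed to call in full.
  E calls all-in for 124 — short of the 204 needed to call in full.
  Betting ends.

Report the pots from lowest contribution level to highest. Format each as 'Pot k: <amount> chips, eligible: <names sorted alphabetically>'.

Contributions: A=204, B=48, C=204, D=187, E=124
Pot levels (distinct totals of non-folded players): 48, 124, 187, 204
Layer 1-48: 48 each from A, B, C, D, E = 48*5 = 240 chips; eligible A, B, C, D, E
Layer 49-124: 76 each from A, C, D, E = 76*4 = 304 chips; eligible A, C, D, E
Layer 125-187: 63 each from A, C, D = 63*3 = 189 chips; eligible A, C, D
Layer 188-204: 17 each from A, C = 17*2 = 34 chips; eligible A, C

Pot 1: 240 chips, eligible: A, B, C, D, E
Pot 2: 304 chips, eligible: A, C, D, E
Pot 3: 189 chips, eligible: A, C, D
Pot 4: 34 chips, eligible: A, C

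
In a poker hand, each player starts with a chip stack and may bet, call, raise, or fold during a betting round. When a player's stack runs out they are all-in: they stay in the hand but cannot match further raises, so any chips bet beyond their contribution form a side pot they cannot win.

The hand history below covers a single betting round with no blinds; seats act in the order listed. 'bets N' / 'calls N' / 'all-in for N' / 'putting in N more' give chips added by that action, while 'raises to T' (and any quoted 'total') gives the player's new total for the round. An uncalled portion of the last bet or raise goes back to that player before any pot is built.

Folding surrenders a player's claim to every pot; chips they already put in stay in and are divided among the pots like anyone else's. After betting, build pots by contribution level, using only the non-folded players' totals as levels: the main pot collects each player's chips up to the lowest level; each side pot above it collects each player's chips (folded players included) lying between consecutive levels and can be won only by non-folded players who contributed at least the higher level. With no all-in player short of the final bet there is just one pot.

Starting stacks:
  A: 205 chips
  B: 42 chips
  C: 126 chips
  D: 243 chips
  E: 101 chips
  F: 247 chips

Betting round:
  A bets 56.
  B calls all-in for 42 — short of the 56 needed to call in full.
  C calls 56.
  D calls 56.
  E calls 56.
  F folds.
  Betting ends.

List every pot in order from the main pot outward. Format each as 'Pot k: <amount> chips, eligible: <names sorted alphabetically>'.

Pot 1: 210 chips, eligible: A, B, C, D, E
Pot 2: 56 chips, eligible: A, C, D, E

Derivation:
Contributions: A=56, B=42, C=56, D=56, E=56
Folded: F
Pot levels (distinct totals of non-folded players): 42, 56
Layer 1-42: 42 each from A, B, C, D, E = 42*5 = 210 chips; eligible A, B, C, D, E
Layer 43-56: 14 each from A, C, D, E = 14*4 = 56 chips; eligible A, C, D, E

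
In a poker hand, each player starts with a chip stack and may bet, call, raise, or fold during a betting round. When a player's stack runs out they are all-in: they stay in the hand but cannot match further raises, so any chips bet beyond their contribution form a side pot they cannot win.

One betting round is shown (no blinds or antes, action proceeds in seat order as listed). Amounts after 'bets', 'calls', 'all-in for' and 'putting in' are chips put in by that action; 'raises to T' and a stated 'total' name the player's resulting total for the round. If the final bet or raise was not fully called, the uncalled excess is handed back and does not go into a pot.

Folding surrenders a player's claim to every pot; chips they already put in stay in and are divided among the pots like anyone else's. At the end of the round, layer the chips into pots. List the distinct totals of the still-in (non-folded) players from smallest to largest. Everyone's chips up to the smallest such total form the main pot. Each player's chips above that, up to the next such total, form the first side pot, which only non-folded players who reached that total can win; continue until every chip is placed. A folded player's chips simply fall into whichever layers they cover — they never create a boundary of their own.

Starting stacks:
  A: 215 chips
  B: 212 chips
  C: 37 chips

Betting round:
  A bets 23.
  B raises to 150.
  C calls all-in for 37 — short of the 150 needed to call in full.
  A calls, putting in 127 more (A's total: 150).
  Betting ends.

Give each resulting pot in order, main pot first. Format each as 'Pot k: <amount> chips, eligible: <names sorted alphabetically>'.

Pot 1: 111 chips, eligible: A, B, C
Pot 2: 226 chips, eligible: A, B

Derivation:
Contributions: A=150, B=150, C=37
Pot levels (distinct totals of non-folded players): 37, 150
Layer 1-37: 37 each from A, B, C = 37*3 = 111 chips; eligible A, B, C
Layer 38-150: 113 each from A, B = 113*2 = 226 chips; eligible A, B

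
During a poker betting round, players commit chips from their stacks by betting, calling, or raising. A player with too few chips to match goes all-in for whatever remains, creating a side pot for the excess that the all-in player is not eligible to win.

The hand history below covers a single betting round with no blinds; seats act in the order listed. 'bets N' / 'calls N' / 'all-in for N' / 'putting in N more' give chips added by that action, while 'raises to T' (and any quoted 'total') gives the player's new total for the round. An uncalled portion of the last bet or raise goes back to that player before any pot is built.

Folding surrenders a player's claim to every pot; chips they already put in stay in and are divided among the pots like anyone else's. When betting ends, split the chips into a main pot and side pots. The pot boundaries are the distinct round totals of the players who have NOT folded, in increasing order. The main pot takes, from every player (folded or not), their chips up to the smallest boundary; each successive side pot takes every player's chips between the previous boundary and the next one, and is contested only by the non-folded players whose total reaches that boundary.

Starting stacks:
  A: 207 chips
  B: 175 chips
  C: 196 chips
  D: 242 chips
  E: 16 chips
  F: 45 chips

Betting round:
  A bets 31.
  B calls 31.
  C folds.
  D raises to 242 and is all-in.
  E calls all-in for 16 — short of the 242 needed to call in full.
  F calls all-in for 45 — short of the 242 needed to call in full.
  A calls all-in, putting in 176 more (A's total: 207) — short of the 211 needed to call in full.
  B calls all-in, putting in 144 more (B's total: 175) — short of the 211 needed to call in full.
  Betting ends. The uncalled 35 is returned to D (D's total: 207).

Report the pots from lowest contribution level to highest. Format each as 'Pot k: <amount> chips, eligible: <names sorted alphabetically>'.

Pot 1: 80 chips, eligible: A, B, D, E, F
Pot 2: 116 chips, eligible: A, B, D, F
Pot 3: 390 chips, eligible: A, B, D
Pot 4: 64 chips, eligible: A, D

Derivation:
Contributions (after 35 returned to D): A=207, B=175, D=207, E=16, F=45
Folded: C
Pot levels (distinct totals of non-folded players): 16, 45, 175, 207
Layer 1-16: 16 each from A, B, D, E, F = 16*5 = 80 chips; eligible A, B, D, E, F
Layer 17-45: 29 each from A, B, D, F = 29*4 = 116 chips; eligible A, B, D, F
Layer 46-175: 130 each from A, B, D = 130*3 = 390 chips; eligible A, B, D
Layer 176-207: 32 each from A, D = 32*2 = 64 chips; eligible A, D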